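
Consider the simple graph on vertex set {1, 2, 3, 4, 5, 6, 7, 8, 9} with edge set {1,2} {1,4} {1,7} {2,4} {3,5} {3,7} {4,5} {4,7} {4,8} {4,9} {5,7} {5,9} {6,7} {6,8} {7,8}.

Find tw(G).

2

A width-2 tree decomposition is:
Bags: B1 = {4, 7, 8}  B2 = {4, 5, 7}  B3 = {6, 7, 8}  B4 = {3, 5, 7}  B5 = {1, 4, 7}  B6 = {4, 5, 9}  B7 = {1, 2, 4}
Tree: B1–B2, B1–B3, B2–B4, B1–B5, B2–B6, B5–B7
Every bag has size at most 3, so the width is 3 − 1 = 2 and tw(G) ≤ 2. For the lower bound, the 3 vertices {3, 5, 7} are pairwise adjacent, and any tree decomposition puts a clique entirely inside one bag — forcing width ≥ 2. The upper and lower bounds meet at 2, so that is the treewidth.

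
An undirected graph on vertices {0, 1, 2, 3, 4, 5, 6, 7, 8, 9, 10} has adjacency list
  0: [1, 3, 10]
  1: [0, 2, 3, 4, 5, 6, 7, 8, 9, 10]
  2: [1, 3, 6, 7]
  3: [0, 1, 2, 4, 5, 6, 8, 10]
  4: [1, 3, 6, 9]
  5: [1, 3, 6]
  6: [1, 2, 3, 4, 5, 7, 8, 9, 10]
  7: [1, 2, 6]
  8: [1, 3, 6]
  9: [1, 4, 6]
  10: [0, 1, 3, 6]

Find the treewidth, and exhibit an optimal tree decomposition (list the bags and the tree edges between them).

Treewidth 3.
One such decomposition:
Bags: B1 = {1, 2, 3, 6}  B2 = {1, 3, 4, 6}  B3 = {1, 3, 6, 8}  B4 = {1, 4, 6, 9}  B5 = {1, 3, 6, 10}  B6 = {0, 1, 3, 10}  B7 = {1, 3, 5, 6}  B8 = {1, 2, 6, 7}
Tree: B1–B2, B2–B3, B2–B4, B3–B5, B5–B6, B2–B7, B1–B8

Every bag has size at most 4, so the width is 4 − 1 = 3 and tw(G) ≤ 3. For the lower bound, the 4 vertices {0, 1, 3, 10} are pairwise adjacent, and any tree decomposition puts a clique entirely inside one bag — forcing width ≥ 3. Combining the bounds, tw(G) = 3.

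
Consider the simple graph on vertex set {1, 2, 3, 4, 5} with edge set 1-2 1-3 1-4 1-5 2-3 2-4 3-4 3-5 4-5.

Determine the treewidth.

3

A width-3 tree decomposition is:
Bags: B1 = {1, 2, 3, 4}  B2 = {1, 3, 4, 5}
Tree: B1–B2
The largest bag has 4 vertices, giving width 3; this decomposition certifies tw(G) ≤ 3. For the lower bound, the 4 vertices {1, 2, 3, 4} are pairwise adjacent, and any tree decomposition puts a clique entirely inside one bag — forcing width ≥ 3. Combining the bounds, tw(G) = 3.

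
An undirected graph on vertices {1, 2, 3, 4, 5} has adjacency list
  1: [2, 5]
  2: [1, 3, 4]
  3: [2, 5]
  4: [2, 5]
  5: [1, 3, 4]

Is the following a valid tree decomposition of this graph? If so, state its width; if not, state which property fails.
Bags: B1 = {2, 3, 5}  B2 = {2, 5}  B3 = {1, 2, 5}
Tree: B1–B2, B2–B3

No — vertex 4 appears in no bag.

A tree decomposition must satisfy three properties: every vertex lies in some bag; for every edge, both endpoints lie together in some bag; and for every vertex, the bags containing it form a connected subtree. Here vertex 4 appears in no bag, so the decomposition is invalid.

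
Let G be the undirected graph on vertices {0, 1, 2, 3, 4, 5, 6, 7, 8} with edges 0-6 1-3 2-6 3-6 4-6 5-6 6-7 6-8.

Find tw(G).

A width-1 tree decomposition is:
Bags: B1 = {6, 7}  B2 = {3, 6}  B3 = {2, 6}  B4 = {6, 8}  B5 = {0, 6}  B6 = {5, 6}  B7 = {1, 3}  B8 = {4, 6}
Tree: B1–B2, B2–B3, B2–B4, B1–B5, B4–B6, B2–B7, B1–B8
Every bag has size at most 2, so the width is 2 − 1 = 1 and tw(G) ≤ 1. Any graph with an edge has treewidth ≥ 1, and G has the edge 7–6. Hence tw(G) = 1 exactly.

1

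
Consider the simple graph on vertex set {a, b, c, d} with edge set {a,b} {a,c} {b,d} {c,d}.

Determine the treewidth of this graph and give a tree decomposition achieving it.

Treewidth 2.
One optimal decomposition is:
Bags: B1 = {a, b, c}  B2 = {b, c, d}
Tree: B1–B2

The largest bag has 3 vertices, giving width 2; this decomposition certifies tw(G) ≤ 2. For the lower bound, G contains the cycle c–a–b–d–c, so G is not a forest; only forests have treewidth ≤ 1, hence tw(G) ≥ 2. The upper and lower bounds meet at 2, so that is the treewidth.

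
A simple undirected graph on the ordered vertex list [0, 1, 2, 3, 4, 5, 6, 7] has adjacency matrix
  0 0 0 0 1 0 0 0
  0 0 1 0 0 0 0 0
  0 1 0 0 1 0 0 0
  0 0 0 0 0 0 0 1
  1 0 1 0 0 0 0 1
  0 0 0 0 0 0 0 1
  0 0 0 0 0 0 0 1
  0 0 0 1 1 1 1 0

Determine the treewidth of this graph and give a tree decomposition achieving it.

Every bag has size at most 2, so the width is 2 − 1 = 1 and tw(G) ≤ 1. Since G has at least one edge (e.g. 4–0), it is not an edgeless graph, so tw(G) ≥ 1. Hence tw(G) = 1 exactly.

Treewidth 1.
Bags: B1 = {0, 4}  B2 = {4, 7}  B3 = {2, 4}  B4 = {6, 7}  B5 = {1, 2}  B6 = {5, 7}  B7 = {3, 7}
Tree: B1–B2, B2–B3, B2–B4, B3–B5, B2–B6, B6–B7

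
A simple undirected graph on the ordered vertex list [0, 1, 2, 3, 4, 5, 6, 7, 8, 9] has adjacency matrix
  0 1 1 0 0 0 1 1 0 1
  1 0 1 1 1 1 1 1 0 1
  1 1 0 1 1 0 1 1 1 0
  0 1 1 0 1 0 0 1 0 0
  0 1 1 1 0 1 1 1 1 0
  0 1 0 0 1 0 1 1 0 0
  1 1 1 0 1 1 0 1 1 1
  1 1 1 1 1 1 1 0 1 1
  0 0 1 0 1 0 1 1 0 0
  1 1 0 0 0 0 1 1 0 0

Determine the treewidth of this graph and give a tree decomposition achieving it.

Every bag has size at most 5, so the width is 5 − 1 = 4 and tw(G) ≤ 4. For the lower bound, the 5 vertices {2, 4, 6, 7, 8} are pairwise adjacent, and any tree decomposition puts a clique entirely inside one bag — forcing width ≥ 4. The upper and lower bounds meet at 4, so that is the treewidth.

Treewidth 4.
One such decomposition:
Bags: B1 = {1, 2, 4, 6, 7}  B2 = {1, 2, 3, 4, 7}  B3 = {0, 1, 2, 6, 7}  B4 = {2, 4, 6, 7, 8}  B5 = {0, 1, 6, 7, 9}  B6 = {1, 4, 5, 6, 7}
Tree: B1–B2, B1–B3, B1–B4, B3–B5, B1–B6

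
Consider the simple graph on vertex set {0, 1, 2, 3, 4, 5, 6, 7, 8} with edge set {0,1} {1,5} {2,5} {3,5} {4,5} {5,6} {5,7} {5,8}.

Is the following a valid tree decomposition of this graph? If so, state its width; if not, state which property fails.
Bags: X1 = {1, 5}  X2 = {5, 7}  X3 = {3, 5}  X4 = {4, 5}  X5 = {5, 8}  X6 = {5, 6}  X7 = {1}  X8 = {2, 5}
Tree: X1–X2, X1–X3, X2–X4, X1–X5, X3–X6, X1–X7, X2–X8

A tree decomposition must satisfy three properties: every vertex lies in some bag; for every edge, both endpoints lie together in some bag; and for every vertex, the bags containing it form a connected subtree. Here vertex 0 appears in no bag, so the decomposition is invalid.

No — vertex 0 appears in no bag.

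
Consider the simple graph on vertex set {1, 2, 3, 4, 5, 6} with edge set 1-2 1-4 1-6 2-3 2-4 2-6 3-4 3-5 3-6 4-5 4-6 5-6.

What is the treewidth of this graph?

A width-3 tree decomposition is:
Bags: B1 = {1, 2, 4, 6}  B2 = {2, 3, 4, 6}  B3 = {3, 4, 5, 6}
Tree: B1–B2, B2–B3
Each bag holds 4 vertices, so the decomposition has width 3, which upper-bounds the treewidth. For the lower bound, the 4 vertices {1, 2, 4, 6} are pairwise adjacent, and any tree decomposition puts a clique entirely inside one bag — forcing width ≥ 3. Therefore the treewidth is 3.

3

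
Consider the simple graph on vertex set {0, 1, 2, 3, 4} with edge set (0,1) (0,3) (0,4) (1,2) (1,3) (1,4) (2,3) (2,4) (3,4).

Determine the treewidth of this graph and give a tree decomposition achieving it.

Each bag holds 4 vertices, so the decomposition has width 3, which upper-bounds the treewidth. For the lower bound, the 4 vertices {0, 1, 3, 4} are pairwise adjacent, and any tree decomposition puts a clique entirely inside one bag — forcing width ≥ 3. Hence tw(G) = 3 exactly.

Treewidth 3.
One optimal decomposition is:
Bags: B1 = {0, 1, 3, 4}  B2 = {1, 2, 3, 4}
Tree: B1–B2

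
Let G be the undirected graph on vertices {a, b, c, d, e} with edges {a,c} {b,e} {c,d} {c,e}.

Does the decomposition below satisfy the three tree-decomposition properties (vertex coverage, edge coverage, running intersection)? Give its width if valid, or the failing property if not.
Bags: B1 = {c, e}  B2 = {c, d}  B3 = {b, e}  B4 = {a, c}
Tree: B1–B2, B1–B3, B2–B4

Checking the three conditions: (i) the bags cover all of {a, b, c, d, e}; (ii) for each edge, some bag contains both endpoints; (iii) the bags containing any fixed vertex form a subtree. All hold, so the decomposition is valid with width 2 − 1 = 1.

Yes; width 1.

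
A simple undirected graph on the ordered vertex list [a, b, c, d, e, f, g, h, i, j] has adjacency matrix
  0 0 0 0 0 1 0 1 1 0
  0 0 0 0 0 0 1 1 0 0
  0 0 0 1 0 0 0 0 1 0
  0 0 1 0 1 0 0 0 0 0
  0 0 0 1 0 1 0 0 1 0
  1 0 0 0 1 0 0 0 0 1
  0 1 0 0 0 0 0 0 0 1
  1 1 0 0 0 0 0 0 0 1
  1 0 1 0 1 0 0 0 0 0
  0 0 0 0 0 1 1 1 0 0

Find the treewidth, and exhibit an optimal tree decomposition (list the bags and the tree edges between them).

Treewidth 2.
Bags: B1 = {c, d, i}  B2 = {d, e, i}  B3 = {a, e, i}  B4 = {a, e, f}  B5 = {a, f, h}  B6 = {f, h, j}  B7 = {b, h, j}  B8 = {b, g, j}
Tree: B1–B2, B2–B3, B3–B4, B4–B5, B5–B6, B6–B7, B7–B8

The largest bag has 3 vertices, giving width 2; this decomposition certifies tw(G) ≤ 2. Since c–d–e–i–c is a cycle in G, G is not acyclic. Forests are exactly the graphs of treewidth ≤ 1, so tw(G) ≥ 2. Therefore the treewidth is 2.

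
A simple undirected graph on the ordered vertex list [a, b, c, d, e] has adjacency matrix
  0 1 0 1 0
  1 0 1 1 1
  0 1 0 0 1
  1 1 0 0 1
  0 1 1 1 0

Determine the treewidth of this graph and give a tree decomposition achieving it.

Treewidth 2.
One optimal decomposition is:
Bags: B1 = {b, d, e}  B2 = {b, c, e}  B3 = {a, b, d}
Tree: B1–B2, B1–B3

Each bag holds 3 vertices, so the decomposition has width 2, which upper-bounds the treewidth. Conversely, {b, d, e} is a clique of size 3, and the vertices of any clique must share a bag in every tree decomposition; so some bag has ≥ 3 vertices and tw(G) ≥ 2. Therefore the treewidth is 2.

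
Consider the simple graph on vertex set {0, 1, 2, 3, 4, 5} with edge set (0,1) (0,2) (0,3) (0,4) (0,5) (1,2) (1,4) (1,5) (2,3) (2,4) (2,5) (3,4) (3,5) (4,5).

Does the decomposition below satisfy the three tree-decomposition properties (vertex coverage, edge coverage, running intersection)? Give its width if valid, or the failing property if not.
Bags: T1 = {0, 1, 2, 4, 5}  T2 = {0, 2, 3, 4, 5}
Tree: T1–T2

Yes; width 4.

Every vertex of G appears in some bag (union = {0, 1, 2, 3, 4, 5}); every edge is covered by a bag; and for each vertex v the set of bags containing v is connected in the bag tree. The decomposition is therefore valid. The largest bag has 5 vertices, so the width is 4.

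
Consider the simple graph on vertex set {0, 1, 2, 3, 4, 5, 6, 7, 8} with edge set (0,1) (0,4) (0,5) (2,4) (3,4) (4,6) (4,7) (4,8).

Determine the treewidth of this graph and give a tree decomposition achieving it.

Every bag has size at most 2, so the width is 2 − 1 = 1 and tw(G) ≤ 1. Any graph with an edge has treewidth ≥ 1, and G has the edge 7–4. Therefore the treewidth is 1.

Treewidth 1.
One optimal decomposition is:
Bags: B1 = {4, 7}  B2 = {0, 4}  B3 = {2, 4}  B4 = {4, 6}  B5 = {0, 5}  B6 = {0, 1}  B7 = {4, 8}  B8 = {3, 4}
Tree: B1–B2, B2–B3, B1–B4, B2–B5, B2–B6, B2–B7, B2–B8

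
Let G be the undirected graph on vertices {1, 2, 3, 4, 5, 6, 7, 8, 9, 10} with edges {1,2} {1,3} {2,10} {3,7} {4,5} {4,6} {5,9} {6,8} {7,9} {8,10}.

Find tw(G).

2

A width-2 tree decomposition is:
Bags: B1 = {1, 2, 3}  B2 = {2, 3, 7}  B3 = {2, 7, 9}  B4 = {2, 5, 9}  B5 = {2, 4, 5}  B6 = {2, 4, 6}  B7 = {2, 6, 8}  B8 = {2, 8, 10}
Tree: B1–B2, B2–B3, B3–B4, B4–B5, B5–B6, B6–B7, B7–B8
Each bag holds 3 vertices, so the decomposition has width 2, which upper-bounds the treewidth. For the lower bound, G contains the cycle 2–1–3–7–9–5–4–6–8–10–2, so G is not a forest; only forests have treewidth ≤ 1, hence tw(G) ≥ 2. Combining the bounds, tw(G) = 2.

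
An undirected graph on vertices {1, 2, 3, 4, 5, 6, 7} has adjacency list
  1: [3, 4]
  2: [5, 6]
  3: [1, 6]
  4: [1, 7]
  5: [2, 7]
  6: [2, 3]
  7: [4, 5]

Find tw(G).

2

A width-2 tree decomposition is:
Bags: B1 = {1, 3, 6}  B2 = {1, 2, 6}  B3 = {1, 2, 5}  B4 = {1, 5, 7}  B5 = {1, 4, 7}
Tree: B1–B2, B2–B3, B3–B4, B4–B5
The largest bag has 3 vertices, giving width 2; this decomposition certifies tw(G) ≤ 2. For the lower bound, G contains the cycle 1–3–6–2–5–7–4–1, so G is not a forest; only forests have treewidth ≤ 1, hence tw(G) ≥ 2. Hence tw(G) = 2 exactly.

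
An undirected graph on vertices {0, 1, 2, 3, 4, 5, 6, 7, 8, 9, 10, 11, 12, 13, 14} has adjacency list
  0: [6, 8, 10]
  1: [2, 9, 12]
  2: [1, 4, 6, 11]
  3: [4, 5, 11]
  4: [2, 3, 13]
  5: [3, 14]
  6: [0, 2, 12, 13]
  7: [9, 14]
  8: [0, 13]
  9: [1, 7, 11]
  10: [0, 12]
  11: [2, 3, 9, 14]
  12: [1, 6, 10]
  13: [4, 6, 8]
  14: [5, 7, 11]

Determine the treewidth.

3

A width-3 tree decomposition is:
Bags: B1 = {0, 8, 10, 12}  B2 = {0, 6, 8, 12}  B3 = {6, 8, 12, 13}  B4 = {1, 6, 12, 13}  B5 = {1, 2, 6, 13}  B6 = {1, 2, 4, 13}  B7 = {1, 2, 4, 9}  B8 = {2, 4, 9, 11}  B9 = {3, 4, 9, 11}  B10 = {3, 7, 9, 11}  B11 = {3, 7, 11, 14}  B12 = {3, 5, 7, 14}
Tree: B1–B2, B2–B3, B3–B4, B4–B5, B5–B6, B6–B7, B7–B8, B8–B9, B9–B10, B10–B11, B11–B12
Every bag has size at most 4, so the width is 4 − 1 = 3 and tw(G) ≤ 3. For the lower bound: the 4 vertex sets {0,8,10}, {12}, {6}, {1,2,4,13} are disjoint, each induces a connected subgraph, and every pair is joined by at least one edge of G. Contracting each set to a single vertex therefore yields K_{4} as a minor, and since treewidth is minor-monotone, tw(G) ≥ tw(K_{4}) = 3. The upper and lower bounds meet at 3, so that is the treewidth.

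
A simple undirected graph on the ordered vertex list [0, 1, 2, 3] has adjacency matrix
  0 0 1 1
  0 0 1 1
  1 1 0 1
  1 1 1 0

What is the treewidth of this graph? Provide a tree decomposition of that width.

Treewidth 2.
One such decomposition:
Bags: B1 = {1, 2, 3}  B2 = {0, 2, 3}
Tree: B1–B2

Each bag holds 3 vertices, so the decomposition has width 2, which upper-bounds the treewidth. On the other hand G contains the 3-clique {0, 2, 3}. A clique must lie in a single bag of any decomposition, so no decomposition can have width below 2. Combining the bounds, tw(G) = 2.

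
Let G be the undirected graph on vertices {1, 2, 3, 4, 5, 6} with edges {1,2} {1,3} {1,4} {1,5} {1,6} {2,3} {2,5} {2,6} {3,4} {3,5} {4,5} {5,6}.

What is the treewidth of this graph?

A width-3 tree decomposition is:
Bags: B1 = {1, 2, 3, 5}  B2 = {1, 2, 5, 6}  B3 = {1, 3, 4, 5}
Tree: B1–B2, B1–B3
The largest bag has 4 vertices, giving width 3; this decomposition certifies tw(G) ≤ 3. Conversely, {1, 2, 3, 5} is a clique of size 4, and the vertices of any clique must share a bag in every tree decomposition; so some bag has ≥ 4 vertices and tw(G) ≥ 3. The upper and lower bounds meet at 3, so that is the treewidth.

3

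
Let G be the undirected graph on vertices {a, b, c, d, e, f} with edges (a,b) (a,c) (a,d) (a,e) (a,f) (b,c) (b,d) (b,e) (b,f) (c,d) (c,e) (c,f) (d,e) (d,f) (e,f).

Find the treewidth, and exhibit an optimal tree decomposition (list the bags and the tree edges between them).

Treewidth 5.
One optimal decomposition is:
Bags: B1 = {a, b, c, d, e, f}
Tree: (single bag)

A single bag containing all 6 vertices is trivially a valid decomposition of width 5. On the other hand G contains the 6-clique {a, b, c, d, e, f}. A clique must lie in a single bag of any decomposition, so no decomposition can have width below 5. Therefore the treewidth is 5.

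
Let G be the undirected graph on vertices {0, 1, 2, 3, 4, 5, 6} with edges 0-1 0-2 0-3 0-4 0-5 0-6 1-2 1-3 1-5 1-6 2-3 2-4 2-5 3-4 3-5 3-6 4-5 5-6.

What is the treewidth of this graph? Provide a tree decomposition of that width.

Treewidth 4.
One optimal decomposition is:
Bags: B1 = {0, 2, 3, 4, 5}  B2 = {0, 1, 2, 3, 5}  B3 = {0, 1, 3, 5, 6}
Tree: B1–B2, B2–B3

Each bag holds 5 vertices, so the decomposition has width 4, which upper-bounds the treewidth. On the other hand G contains the 5-clique {0, 1, 2, 3, 5}. A clique must lie in a single bag of any decomposition, so no decomposition can have width below 4. Combining the bounds, tw(G) = 4.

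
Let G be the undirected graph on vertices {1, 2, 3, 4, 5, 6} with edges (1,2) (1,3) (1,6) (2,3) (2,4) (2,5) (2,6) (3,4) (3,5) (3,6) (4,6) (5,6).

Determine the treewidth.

3

A width-3 tree decomposition is:
Bags: B1 = {2, 3, 4, 6}  B2 = {1, 2, 3, 6}  B3 = {2, 3, 5, 6}
Tree: B1–B2, B2–B3
Each bag holds 4 vertices, so the decomposition has width 3, which upper-bounds the treewidth. Conversely, {1, 2, 3, 6} is a clique of size 4, and the vertices of any clique must share a bag in every tree decomposition; so some bag has ≥ 4 vertices and tw(G) ≥ 3. Hence tw(G) = 3 exactly.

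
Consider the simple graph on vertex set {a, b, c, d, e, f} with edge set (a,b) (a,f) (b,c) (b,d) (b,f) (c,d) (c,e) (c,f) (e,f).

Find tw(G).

A width-2 tree decomposition is:
Bags: B1 = {c, e, f}  B2 = {b, c, f}  B3 = {b, c, d}  B4 = {a, b, f}
Tree: B1–B2, B2–B3, B2–B4
The largest bag has 3 vertices, giving width 2; this decomposition certifies tw(G) ≤ 2. On the other hand G contains the 3-clique {b, c, d}. A clique must lie in a single bag of any decomposition, so no decomposition can have width below 2. The upper and lower bounds meet at 2, so that is the treewidth.

2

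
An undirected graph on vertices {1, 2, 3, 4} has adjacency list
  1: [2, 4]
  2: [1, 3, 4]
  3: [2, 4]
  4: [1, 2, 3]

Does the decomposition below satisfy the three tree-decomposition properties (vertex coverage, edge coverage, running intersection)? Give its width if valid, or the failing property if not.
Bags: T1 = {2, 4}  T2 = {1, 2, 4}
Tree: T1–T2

A tree decomposition must satisfy three properties: every vertex lies in some bag; for every edge, both endpoints lie together in some bag; and for every vertex, the bags containing it form a connected subtree. Here vertex 3 appears in no bag, so the decomposition is invalid.

No — vertex 3 appears in no bag.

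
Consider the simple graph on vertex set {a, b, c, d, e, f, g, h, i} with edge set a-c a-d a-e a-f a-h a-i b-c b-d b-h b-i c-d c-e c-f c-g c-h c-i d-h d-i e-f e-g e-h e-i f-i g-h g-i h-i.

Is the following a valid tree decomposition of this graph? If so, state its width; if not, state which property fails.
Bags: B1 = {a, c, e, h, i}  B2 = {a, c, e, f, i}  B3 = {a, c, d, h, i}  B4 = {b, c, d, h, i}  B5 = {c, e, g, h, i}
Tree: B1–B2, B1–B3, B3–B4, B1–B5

Checking the three conditions: (i) the bags cover all of {a, b, c, d, e, f, g, h, i}; (ii) for each edge, some bag contains both endpoints; (iii) the bags containing any fixed vertex form a subtree. All hold, so the decomposition is valid with width 5 − 1 = 4.

Yes; width 4.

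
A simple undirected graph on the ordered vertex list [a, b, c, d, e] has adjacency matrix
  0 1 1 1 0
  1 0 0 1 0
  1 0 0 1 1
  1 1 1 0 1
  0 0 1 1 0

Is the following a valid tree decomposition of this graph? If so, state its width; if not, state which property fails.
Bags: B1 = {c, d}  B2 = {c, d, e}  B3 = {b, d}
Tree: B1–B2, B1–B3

A tree decomposition must satisfy three properties: every vertex lies in some bag; for every edge, both endpoints lie together in some bag; and for every vertex, the bags containing it form a connected subtree. Here vertex a appears in no bag, so the decomposition is invalid.

No — vertex a appears in no bag.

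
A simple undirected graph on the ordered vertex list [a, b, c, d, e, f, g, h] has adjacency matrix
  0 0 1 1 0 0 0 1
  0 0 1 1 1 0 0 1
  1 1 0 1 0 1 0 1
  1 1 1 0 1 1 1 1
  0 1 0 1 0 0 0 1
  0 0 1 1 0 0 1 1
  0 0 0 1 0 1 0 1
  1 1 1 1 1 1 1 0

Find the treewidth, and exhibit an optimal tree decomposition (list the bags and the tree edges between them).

Treewidth 3.
Bags: B1 = {a, c, d, h}  B2 = {b, c, d, h}  B3 = {c, d, f, h}  B4 = {d, f, g, h}  B5 = {b, d, e, h}
Tree: B1–B2, B1–B3, B3–B4, B2–B5

Each bag holds 4 vertices, so the decomposition has width 3, which upper-bounds the treewidth. On the other hand G contains the 4-clique {d, f, g, h}. A clique must lie in a single bag of any decomposition, so no decomposition can have width below 3. Combining the bounds, tw(G) = 3.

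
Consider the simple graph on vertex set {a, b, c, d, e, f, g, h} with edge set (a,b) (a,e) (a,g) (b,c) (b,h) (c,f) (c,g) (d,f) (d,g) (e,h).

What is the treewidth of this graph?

2

A width-2 tree decomposition is:
Bags: B1 = {b, e, h}  B2 = {a, b, e}  B3 = {a, b, c}  B4 = {a, c, g}  B5 = {c, f, g}  B6 = {d, f, g}
Tree: B1–B2, B2–B3, B3–B4, B4–B5, B5–B6
The largest bag has 3 vertices, giving width 2; this decomposition certifies tw(G) ≤ 2. Since h–e–a–b–h is a cycle in G, G is not acyclic. Forests are exactly the graphs of treewidth ≤ 1, so tw(G) ≥ 2. The upper and lower bounds meet at 2, so that is the treewidth.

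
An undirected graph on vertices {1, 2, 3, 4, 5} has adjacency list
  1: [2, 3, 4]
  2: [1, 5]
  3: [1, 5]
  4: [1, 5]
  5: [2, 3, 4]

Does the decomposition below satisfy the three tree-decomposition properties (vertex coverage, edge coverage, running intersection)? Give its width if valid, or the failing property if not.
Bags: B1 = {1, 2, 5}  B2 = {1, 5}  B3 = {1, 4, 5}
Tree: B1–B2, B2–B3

A tree decomposition must satisfy three properties: every vertex lies in some bag; for every edge, both endpoints lie together in some bag; and for every vertex, the bags containing it form a connected subtree. Here vertex 3 appears in no bag, so the decomposition is invalid.

No — vertex 3 appears in no bag.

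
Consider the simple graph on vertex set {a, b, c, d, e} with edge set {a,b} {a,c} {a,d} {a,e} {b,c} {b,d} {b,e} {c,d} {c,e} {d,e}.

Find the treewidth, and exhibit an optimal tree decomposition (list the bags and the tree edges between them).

With just one bag of size 5, the width is 5 − 1 = 4, so tw(G) ≤ 4. For the lower bound, the 5 vertices {a, b, c, d, e} are pairwise adjacent, and any tree decomposition puts a clique entirely inside one bag — forcing width ≥ 4. Combining the bounds, tw(G) = 4.

Treewidth 4.
One such decomposition:
Bags: B1 = {a, b, c, d, e}
Tree: (single bag)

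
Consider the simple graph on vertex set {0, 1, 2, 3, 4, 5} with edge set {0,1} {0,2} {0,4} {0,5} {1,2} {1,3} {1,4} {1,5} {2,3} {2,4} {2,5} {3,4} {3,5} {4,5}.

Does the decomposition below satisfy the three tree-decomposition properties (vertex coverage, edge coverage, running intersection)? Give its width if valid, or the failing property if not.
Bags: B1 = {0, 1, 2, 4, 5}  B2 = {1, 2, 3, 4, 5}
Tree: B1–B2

Checking the three conditions: (i) the bags cover all of {0, 1, 2, 3, 4, 5}; (ii) for each edge, some bag contains both endpoints; (iii) the bags containing any fixed vertex form a subtree. All hold, so the decomposition is valid with width 5 − 1 = 4.

Yes; width 4.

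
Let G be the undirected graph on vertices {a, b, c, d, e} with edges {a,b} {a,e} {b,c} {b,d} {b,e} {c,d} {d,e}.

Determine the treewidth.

2

A width-2 tree decomposition is:
Bags: B1 = {b, c, d}  B2 = {b, d, e}  B3 = {a, b, e}
Tree: B1–B2, B2–B3
Each bag holds 3 vertices, so the decomposition has width 2, which upper-bounds the treewidth. For the lower bound, the 3 vertices {b, d, e} are pairwise adjacent, and any tree decomposition puts a clique entirely inside one bag — forcing width ≥ 2. The upper and lower bounds meet at 2, so that is the treewidth.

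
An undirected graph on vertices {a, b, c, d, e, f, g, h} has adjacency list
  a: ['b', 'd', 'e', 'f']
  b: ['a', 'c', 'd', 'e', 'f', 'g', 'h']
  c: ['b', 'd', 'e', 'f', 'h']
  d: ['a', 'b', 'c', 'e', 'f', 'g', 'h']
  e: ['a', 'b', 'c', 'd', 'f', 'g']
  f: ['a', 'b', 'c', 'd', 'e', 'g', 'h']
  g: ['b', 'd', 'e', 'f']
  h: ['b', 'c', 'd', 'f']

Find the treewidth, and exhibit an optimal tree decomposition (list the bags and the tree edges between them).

Treewidth 4.
Bags: B1 = {b, c, d, e, f}  B2 = {a, b, d, e, f}  B3 = {b, c, d, f, h}  B4 = {b, d, e, f, g}
Tree: B1–B2, B1–B3, B2–B4

Each bag holds 5 vertices, so the decomposition has width 4, which upper-bounds the treewidth. On the other hand G contains the 5-clique {b, d, e, f, g}. A clique must lie in a single bag of any decomposition, so no decomposition can have width below 4. Hence tw(G) = 4 exactly.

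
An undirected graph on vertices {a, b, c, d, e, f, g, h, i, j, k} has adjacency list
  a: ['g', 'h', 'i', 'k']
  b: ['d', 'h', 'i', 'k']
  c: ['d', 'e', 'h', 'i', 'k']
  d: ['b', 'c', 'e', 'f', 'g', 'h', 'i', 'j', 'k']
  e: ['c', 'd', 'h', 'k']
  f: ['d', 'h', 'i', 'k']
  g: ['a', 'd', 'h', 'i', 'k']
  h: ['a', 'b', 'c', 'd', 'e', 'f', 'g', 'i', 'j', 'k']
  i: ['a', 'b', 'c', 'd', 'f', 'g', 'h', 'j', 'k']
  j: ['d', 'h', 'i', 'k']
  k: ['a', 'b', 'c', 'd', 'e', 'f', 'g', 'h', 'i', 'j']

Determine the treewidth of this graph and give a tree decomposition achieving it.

Treewidth 4.
One such decomposition:
Bags: B1 = {c, d, h, i, k}  B2 = {d, h, i, j, k}  B3 = {d, f, h, i, k}  B4 = {d, g, h, i, k}  B5 = {a, g, h, i, k}  B6 = {c, d, e, h, k}  B7 = {b, d, h, i, k}
Tree: B1–B2, B2–B3, B1–B4, B4–B5, B1–B6, B3–B7

Every bag has size at most 5, so the width is 5 − 1 = 4 and tw(G) ≤ 4. Conversely, {c, d, e, h, k} is a clique of size 5, and the vertices of any clique must share a bag in every tree decomposition; so some bag has ≥ 5 vertices and tw(G) ≥ 4. The upper and lower bounds meet at 4, so that is the treewidth.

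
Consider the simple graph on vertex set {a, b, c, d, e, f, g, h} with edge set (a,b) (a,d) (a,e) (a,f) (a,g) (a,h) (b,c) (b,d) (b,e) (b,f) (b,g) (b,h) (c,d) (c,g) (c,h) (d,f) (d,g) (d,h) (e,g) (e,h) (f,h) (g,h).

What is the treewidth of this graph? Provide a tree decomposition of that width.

Treewidth 4.
One such decomposition:
Bags: B1 = {a, b, e, g, h}  B2 = {a, b, d, g, h}  B3 = {a, b, d, f, h}  B4 = {b, c, d, g, h}
Tree: B1–B2, B2–B3, B2–B4

Every bag has size at most 5, so the width is 5 − 1 = 4 and tw(G) ≤ 4. For the lower bound, the 5 vertices {b, c, d, g, h} are pairwise adjacent, and any tree decomposition puts a clique entirely inside one bag — forcing width ≥ 4. Combining the bounds, tw(G) = 4.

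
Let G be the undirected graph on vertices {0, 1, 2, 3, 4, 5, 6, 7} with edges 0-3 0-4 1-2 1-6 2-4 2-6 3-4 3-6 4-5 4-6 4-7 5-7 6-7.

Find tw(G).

A width-2 tree decomposition is:
Bags: B1 = {2, 4, 6}  B2 = {4, 6, 7}  B3 = {3, 4, 6}  B4 = {4, 5, 7}  B5 = {0, 3, 4}  B6 = {1, 2, 6}
Tree: B1–B2, B1–B3, B2–B4, B3–B5, B1–B6
Every bag has size at most 3, so the width is 3 − 1 = 2 and tw(G) ≤ 2. For the lower bound, the 3 vertices {1, 2, 6} are pairwise adjacent, and any tree decomposition puts a clique entirely inside one bag — forcing width ≥ 2. Therefore the treewidth is 2.

2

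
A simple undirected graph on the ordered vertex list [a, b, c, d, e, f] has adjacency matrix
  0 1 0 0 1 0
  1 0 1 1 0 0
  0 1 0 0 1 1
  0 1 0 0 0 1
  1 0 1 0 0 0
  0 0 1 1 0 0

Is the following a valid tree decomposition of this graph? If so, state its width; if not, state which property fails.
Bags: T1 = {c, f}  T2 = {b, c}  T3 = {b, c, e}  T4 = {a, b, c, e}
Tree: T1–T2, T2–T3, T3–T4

No — vertex d appears in no bag.

A tree decomposition must satisfy three properties: every vertex lies in some bag; for every edge, both endpoints lie together in some bag; and for every vertex, the bags containing it form a connected subtree. Here vertex d appears in no bag, so the decomposition is invalid.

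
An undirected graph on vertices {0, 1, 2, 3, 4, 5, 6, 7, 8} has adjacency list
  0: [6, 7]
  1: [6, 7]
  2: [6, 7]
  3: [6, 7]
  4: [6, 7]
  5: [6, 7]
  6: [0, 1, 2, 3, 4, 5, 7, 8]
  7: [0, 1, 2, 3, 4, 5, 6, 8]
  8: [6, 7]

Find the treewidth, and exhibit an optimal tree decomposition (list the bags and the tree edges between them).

Treewidth 2.
One such decomposition:
Bags: B1 = {2, 6, 7}  B2 = {5, 6, 7}  B3 = {1, 6, 7}  B4 = {6, 7, 8}  B5 = {0, 6, 7}  B6 = {4, 6, 7}  B7 = {3, 6, 7}
Tree: B1–B2, B2–B3, B3–B4, B1–B5, B1–B6, B1–B7

The largest bag has 3 vertices, giving width 2; this decomposition certifies tw(G) ≤ 2. For the lower bound, the 3 vertices {0, 6, 7} are pairwise adjacent, and any tree decomposition puts a clique entirely inside one bag — forcing width ≥ 2. Combining the bounds, tw(G) = 2.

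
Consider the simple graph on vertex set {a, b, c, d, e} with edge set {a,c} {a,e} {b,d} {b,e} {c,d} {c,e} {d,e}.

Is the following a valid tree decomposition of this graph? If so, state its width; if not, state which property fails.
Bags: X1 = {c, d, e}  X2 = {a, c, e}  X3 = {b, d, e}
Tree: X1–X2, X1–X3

Every vertex of G appears in some bag (union = {a, b, c, d, e}); every edge is covered by a bag; and for each vertex v the set of bags containing v is connected in the bag tree. The decomposition is therefore valid. The largest bag has 3 vertices, so the width is 2.

Yes; width 2.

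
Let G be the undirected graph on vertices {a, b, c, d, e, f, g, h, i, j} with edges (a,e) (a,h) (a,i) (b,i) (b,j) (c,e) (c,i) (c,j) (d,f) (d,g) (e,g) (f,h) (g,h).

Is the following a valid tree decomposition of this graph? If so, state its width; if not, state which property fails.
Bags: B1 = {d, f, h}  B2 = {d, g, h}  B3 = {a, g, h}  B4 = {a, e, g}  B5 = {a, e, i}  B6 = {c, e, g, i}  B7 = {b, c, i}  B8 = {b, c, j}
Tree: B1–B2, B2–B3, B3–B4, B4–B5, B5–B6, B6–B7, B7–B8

No — bags containing vertex g are not connected in the tree.

A tree decomposition must satisfy three properties: every vertex lies in some bag; for every edge, both endpoints lie together in some bag; and for every vertex, the bags containing it form a connected subtree. Here bags containing vertex g are not connected in the tree, so the decomposition is invalid.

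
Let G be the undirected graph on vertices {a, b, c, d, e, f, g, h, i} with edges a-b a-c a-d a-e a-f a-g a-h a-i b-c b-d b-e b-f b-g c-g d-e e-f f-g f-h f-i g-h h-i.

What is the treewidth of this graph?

A width-3 tree decomposition is:
Bags: B1 = {a, b, f, g}  B2 = {a, b, c, g}  B3 = {a, b, e, f}  B4 = {a, b, d, e}  B5 = {a, f, g, h}  B6 = {a, f, h, i}
Tree: B1–B2, B1–B3, B3–B4, B1–B5, B5–B6
Each bag holds 4 vertices, so the decomposition has width 3, which upper-bounds the treewidth. On the other hand G contains the 4-clique {a, b, d, e}. A clique must lie in a single bag of any decomposition, so no decomposition can have width below 3. The upper and lower bounds meet at 3, so that is the treewidth.

3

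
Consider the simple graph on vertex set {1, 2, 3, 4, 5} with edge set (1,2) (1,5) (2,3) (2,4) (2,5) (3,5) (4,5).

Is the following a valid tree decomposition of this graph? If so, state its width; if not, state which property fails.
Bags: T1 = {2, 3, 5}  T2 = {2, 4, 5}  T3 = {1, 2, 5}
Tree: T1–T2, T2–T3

Every vertex of G appears in some bag (union = {1, 2, 3, 4, 5}); every edge is covered by a bag; and for each vertex v the set of bags containing v is connected in the bag tree. The decomposition is therefore valid. The largest bag has 3 vertices, so the width is 2.

Yes; width 2.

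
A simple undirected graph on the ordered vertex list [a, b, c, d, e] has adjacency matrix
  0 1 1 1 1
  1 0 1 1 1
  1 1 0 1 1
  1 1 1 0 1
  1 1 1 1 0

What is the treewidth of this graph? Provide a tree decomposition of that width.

Treewidth 4.
One such decomposition:
Bags: B1 = {a, b, c, d, e}
Tree: (single bag)

A single bag containing all 5 vertices is trivially a valid decomposition of width 4. For the lower bound, the 5 vertices {a, b, c, d, e} are pairwise adjacent, and any tree decomposition puts a clique entirely inside one bag — forcing width ≥ 4. Hence tw(G) = 4 exactly.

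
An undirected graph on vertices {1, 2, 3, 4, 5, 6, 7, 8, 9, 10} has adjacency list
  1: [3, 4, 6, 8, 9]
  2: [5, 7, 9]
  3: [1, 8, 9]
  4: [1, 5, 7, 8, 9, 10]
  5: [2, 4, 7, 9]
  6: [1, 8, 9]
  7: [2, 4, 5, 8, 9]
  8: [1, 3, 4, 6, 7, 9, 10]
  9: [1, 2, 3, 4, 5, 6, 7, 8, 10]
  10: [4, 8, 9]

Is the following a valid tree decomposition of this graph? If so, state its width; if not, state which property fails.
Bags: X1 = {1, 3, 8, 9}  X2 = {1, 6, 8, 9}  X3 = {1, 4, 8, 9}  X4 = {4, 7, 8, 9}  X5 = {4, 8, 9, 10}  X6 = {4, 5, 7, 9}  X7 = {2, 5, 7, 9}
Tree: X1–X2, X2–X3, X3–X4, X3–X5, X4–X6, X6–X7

Yes; width 3.

Every vertex of G appears in some bag (union = {1, 2, 3, 4, 5, 6, 7, 8, 9, 10}); every edge is covered by a bag; and for each vertex v the set of bags containing v is connected in the bag tree. The decomposition is therefore valid. The largest bag has 4 vertices, so the width is 3.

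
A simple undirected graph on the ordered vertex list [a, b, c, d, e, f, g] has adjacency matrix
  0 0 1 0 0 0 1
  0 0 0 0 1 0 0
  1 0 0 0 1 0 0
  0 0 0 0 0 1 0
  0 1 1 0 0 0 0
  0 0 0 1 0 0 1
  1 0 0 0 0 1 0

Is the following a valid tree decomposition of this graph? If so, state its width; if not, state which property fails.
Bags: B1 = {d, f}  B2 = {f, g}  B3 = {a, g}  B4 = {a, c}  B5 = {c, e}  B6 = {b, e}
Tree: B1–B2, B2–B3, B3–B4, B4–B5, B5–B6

Checking the three conditions: (i) the bags cover all of {a, b, c, d, e, f, g}; (ii) for each edge, some bag contains both endpoints; (iii) the bags containing any fixed vertex form a subtree. All hold, so the decomposition is valid with width 2 − 1 = 1.

Yes; width 1.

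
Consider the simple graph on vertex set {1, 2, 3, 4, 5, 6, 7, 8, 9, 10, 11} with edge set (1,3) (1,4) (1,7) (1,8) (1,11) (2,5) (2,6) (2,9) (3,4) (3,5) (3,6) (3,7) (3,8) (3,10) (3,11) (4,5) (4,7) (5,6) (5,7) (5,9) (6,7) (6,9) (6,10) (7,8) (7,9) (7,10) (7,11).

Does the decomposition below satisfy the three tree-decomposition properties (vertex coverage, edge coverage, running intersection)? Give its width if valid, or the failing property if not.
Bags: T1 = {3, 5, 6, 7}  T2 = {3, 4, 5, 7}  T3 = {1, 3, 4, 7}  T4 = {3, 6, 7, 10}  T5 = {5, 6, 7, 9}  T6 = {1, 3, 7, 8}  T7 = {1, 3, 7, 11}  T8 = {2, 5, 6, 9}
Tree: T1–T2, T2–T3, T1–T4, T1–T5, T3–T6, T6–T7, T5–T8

Checking the three conditions: (i) the bags cover all of {1, 2, 3, 4, 5, 6, 7, 8, 9, 10, 11}; (ii) for each edge, some bag contains both endpoints; (iii) the bags containing any fixed vertex form a subtree. All hold, so the decomposition is valid with width 4 − 1 = 3.

Yes; width 3.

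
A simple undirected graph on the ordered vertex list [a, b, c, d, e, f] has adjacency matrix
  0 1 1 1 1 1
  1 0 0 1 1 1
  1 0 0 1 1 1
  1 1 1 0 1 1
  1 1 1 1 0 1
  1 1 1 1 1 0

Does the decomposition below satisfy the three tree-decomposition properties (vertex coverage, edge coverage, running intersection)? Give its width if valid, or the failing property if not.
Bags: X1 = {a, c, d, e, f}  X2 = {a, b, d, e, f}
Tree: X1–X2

Checking the three conditions: (i) the bags cover all of {a, b, c, d, e, f}; (ii) for each edge, some bag contains both endpoints; (iii) the bags containing any fixed vertex form a subtree. All hold, so the decomposition is valid with width 5 − 1 = 4.

Yes; width 4.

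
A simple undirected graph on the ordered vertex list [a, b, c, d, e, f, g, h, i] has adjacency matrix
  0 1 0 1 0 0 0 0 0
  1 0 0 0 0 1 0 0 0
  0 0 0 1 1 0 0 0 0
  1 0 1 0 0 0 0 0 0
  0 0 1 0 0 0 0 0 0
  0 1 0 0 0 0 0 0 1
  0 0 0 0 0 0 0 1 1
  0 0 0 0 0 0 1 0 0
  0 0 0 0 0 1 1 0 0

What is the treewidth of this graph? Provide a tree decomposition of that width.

The largest bag has 2 vertices, giving width 1; this decomposition certifies tw(G) ≤ 1. Since G has at least one edge (e.g. e–c), it is not an edgeless graph, so tw(G) ≥ 1. Hence tw(G) = 1 exactly.

Treewidth 1.
One optimal decomposition is:
Bags: B1 = {c, e}  B2 = {c, d}  B3 = {a, d}  B4 = {a, b}  B5 = {b, f}  B6 = {f, i}  B7 = {g, i}  B8 = {g, h}
Tree: B1–B2, B2–B3, B3–B4, B4–B5, B5–B6, B6–B7, B7–B8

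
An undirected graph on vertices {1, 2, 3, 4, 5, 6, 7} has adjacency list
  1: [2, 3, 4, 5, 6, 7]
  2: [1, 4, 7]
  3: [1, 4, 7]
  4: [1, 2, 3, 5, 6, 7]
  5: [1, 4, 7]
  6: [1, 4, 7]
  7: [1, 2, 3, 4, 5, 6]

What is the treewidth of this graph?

A width-3 tree decomposition is:
Bags: B1 = {1, 2, 4, 7}  B2 = {1, 4, 6, 7}  B3 = {1, 3, 4, 7}  B4 = {1, 4, 5, 7}
Tree: B1–B2, B2–B3, B3–B4
Each bag holds 4 vertices, so the decomposition has width 3, which upper-bounds the treewidth. For the lower bound, the 4 vertices {1, 2, 4, 7} are pairwise adjacent, and any tree decomposition puts a clique entirely inside one bag — forcing width ≥ 3. The upper and lower bounds meet at 3, so that is the treewidth.

3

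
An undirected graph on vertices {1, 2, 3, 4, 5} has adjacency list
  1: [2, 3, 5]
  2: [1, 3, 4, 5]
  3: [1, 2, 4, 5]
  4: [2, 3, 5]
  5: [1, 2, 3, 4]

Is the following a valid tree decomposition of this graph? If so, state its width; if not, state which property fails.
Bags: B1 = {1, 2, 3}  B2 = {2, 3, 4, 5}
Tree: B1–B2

A tree decomposition must satisfy three properties: every vertex lies in some bag; for every edge, both endpoints lie together in some bag; and for every vertex, the bags containing it form a connected subtree. Here edge (5,1) lies in no bag, so the decomposition is invalid.

No — edge (5,1) lies in no bag.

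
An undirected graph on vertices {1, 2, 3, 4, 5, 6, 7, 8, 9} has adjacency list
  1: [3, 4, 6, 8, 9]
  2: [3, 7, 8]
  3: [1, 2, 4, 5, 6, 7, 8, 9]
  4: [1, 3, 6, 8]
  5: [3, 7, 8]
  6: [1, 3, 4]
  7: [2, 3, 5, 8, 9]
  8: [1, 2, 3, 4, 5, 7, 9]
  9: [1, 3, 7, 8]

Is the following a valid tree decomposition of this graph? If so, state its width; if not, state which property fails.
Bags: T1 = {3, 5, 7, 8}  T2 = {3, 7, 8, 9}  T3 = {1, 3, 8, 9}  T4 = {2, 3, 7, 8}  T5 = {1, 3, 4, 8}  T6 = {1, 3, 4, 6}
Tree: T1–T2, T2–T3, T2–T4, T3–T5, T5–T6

Yes; width 3.

Every vertex of G appears in some bag (union = {1, 2, 3, 4, 5, 6, 7, 8, 9}); every edge is covered by a bag; and for each vertex v the set of bags containing v is connected in the bag tree. The decomposition is therefore valid. The largest bag has 4 vertices, so the width is 3.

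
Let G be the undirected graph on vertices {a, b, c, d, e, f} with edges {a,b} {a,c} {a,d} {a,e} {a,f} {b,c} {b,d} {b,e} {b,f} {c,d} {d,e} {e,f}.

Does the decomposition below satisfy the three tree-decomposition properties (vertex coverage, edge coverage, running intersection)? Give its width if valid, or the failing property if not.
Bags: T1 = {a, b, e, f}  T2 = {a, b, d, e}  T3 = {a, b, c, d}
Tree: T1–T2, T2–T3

Yes; width 3.

Checking the three conditions: (i) the bags cover all of {a, b, c, d, e, f}; (ii) for each edge, some bag contains both endpoints; (iii) the bags containing any fixed vertex form a subtree. All hold, so the decomposition is valid with width 4 − 1 = 3.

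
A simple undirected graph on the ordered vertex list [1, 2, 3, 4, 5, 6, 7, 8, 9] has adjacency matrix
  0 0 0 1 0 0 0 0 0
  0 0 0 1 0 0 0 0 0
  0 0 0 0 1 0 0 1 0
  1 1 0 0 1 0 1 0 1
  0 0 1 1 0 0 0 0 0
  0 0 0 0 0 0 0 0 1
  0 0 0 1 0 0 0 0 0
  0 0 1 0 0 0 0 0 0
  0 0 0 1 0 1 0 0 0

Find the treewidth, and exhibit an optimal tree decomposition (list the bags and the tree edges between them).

Treewidth 1.
One optimal decomposition is:
Bags: B1 = {2, 4}  B2 = {4, 5}  B3 = {1, 4}  B4 = {4, 7}  B5 = {4, 9}  B6 = {3, 5}  B7 = {3, 8}  B8 = {6, 9}
Tree: B1–B2, B1–B3, B2–B4, B1–B5, B2–B6, B6–B7, B5–B8

Each bag holds 2 vertices, so the decomposition has width 1, which upper-bounds the treewidth. Any graph with an edge has treewidth ≥ 1, and G has the edge 2–4. Hence tw(G) = 1 exactly.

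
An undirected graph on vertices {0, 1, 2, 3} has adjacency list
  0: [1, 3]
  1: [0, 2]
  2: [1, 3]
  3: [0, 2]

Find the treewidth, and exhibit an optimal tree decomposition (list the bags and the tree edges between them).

Each bag holds 3 vertices, so the decomposition has width 2, which upper-bounds the treewidth. The edges 1–0–3–2–1 form a cycle, so G is not a tree and its treewidth is at least 2. Combining the bounds, tw(G) = 2.

Treewidth 2.
One optimal decomposition is:
Bags: B1 = {0, 1, 3}  B2 = {1, 2, 3}
Tree: B1–B2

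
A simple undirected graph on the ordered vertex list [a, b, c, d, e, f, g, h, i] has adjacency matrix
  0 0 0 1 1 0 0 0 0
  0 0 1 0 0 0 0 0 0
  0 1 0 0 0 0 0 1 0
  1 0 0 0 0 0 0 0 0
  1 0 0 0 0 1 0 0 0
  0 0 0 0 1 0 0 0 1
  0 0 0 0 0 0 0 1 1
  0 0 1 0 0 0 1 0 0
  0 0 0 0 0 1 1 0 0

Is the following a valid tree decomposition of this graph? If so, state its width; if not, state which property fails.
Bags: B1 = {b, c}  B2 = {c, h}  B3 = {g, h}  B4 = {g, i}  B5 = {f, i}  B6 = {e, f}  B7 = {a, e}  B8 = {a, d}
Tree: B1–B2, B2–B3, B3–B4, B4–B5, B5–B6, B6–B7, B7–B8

Yes; width 1.

Checking the three conditions: (i) the bags cover all of {a, b, c, d, e, f, g, h, i}; (ii) for each edge, some bag contains both endpoints; (iii) the bags containing any fixed vertex form a subtree. All hold, so the decomposition is valid with width 2 − 1 = 1.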